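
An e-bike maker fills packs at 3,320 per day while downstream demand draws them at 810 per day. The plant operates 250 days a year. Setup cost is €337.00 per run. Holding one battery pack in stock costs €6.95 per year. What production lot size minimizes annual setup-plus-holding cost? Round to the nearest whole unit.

Q* ≈ 5,097 packs

Annual demand D = 810 × 250 = 202,500.
Production build-up factor (1 − d/p) = 1 − 810/3,320 = 0.7560.
Q* = √(2DS / (H(1 − d/p))) = √(2 × 202,500 × 337 / (6.95 × 0.7560)).
= √(136,485,000 / 5.2544) ≈ 5096.620.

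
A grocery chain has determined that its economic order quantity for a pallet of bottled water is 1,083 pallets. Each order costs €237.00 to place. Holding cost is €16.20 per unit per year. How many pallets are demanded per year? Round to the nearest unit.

Invert the EOQ relation Q*² = 2DS/H.
From Q* = √(2DS/H): D = Q*²H / (2S) = 1,083² × 16.2 / (2 × 237) = 40086.080.

D ≈ 40,086 pallets per year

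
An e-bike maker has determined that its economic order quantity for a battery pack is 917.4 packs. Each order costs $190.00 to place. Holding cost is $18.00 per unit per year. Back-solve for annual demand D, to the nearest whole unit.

The basic EOQ model gives Q* = √(2DS/H); rearrange for the unknown.
From Q* = √(2DS/H): D = Q*²H / (2S) = 917.4² × 18 / (2 × 190) = 39866.341.

D ≈ 39,866 packs per year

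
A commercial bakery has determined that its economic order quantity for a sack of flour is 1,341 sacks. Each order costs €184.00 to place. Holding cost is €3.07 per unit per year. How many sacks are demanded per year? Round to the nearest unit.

Invert the EOQ relation Q*² = 2DS/H.
From Q* = √(2DS/H): D = Q*²H / (2S) = 1,341² × 3.07 / (2 × 184) = 15001.964.

D ≈ 15,002 sacks per year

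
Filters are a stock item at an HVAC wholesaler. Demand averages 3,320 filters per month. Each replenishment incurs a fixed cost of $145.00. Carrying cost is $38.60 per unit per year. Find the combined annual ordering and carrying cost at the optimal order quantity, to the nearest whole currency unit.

Annual demand D = 3,320 × 12 = 39,840.
EOQ = √(2DS/H) = √(2 × 39,840 × 145 / 38.6) ≈ 547.10.
At Q*, ordering cost (D/Q*)S equals holding cost (Q*/2)H, each = √(DSH/2).
Minimum total = √(2DSH) = √(2 × 39,840 × 145 × 38.6) ≈ 21117.977.

TC* ≈ $21,118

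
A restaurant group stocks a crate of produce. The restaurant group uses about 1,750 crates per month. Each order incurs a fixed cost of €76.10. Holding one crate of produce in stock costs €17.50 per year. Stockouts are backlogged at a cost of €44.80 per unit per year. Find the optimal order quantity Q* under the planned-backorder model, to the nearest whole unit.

Q* ≈ 504 crates

Annual demand D = 1,750 × 12 = 21,000.
With planned backorders, Q* = √(2DS/H) · √((H+B)/B).
√(2DS/H) = √(2 × 21,000 × 76.1 / 17.5) = 427.364.
√((H+B)/B) = √((17.5+44.8)/44.8) = 1.1792.
Q* ≈ 503.968.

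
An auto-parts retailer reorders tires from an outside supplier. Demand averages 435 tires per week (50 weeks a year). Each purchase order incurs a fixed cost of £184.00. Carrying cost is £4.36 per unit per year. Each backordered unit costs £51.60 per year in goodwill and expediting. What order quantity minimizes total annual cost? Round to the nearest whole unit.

Annual demand D = 435 × 50 = 21,750.
With planned backorders, Q* = √(2DS/H) · √((H+B)/B).
√(2DS/H) = √(2 × 21,750 × 184 / 4.36) = 1354.910.
√((H+B)/B) = √((4.36+51.6)/51.6) = 1.0414.
Q* ≈ 1410.991.

Q* ≈ 1,411 tires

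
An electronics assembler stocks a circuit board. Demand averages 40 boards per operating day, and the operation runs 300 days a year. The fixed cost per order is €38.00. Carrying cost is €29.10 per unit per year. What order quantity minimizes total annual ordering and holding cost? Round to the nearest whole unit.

Q* ≈ 177 boards

Annual demand D = 40 × 300 = 12,000.
EOQ = √(2DS / H) = √(2 × 12,000 × 38 / 29.1).
= √(912,000 / 29.1) = √31,340.2062 ≈ 177.032.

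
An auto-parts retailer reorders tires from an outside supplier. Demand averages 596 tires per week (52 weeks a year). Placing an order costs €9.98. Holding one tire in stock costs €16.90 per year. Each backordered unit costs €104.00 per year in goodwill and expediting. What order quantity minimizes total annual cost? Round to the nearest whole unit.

Q* ≈ 206 tires

Annual demand D = 596 × 52 = 30,992.
With planned backorders, Q* = √(2DS/H) · √((H+B)/B).
√(2DS/H) = √(2 × 30,992 × 9.98 / 16.9) = 191.321.
√((H+B)/B) = √((16.9+104)/104) = 1.0782.
Q* ≈ 206.281.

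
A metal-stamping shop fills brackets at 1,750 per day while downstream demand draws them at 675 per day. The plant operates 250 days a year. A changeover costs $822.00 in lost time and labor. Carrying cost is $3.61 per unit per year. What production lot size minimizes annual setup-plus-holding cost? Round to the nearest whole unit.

Q* ≈ 11,185 brackets

Annual demand D = 675 × 250 = 168,750.
Production build-up factor (1 − d/p) = 1 − 675/1,750 = 0.6143.
Q* = √(2DS / (H(1 − d/p))) = √(2 × 168,750 × 822 / (3.61 × 0.6143)).
= √(277,425,000 / 2.2176) ≈ 11184.948.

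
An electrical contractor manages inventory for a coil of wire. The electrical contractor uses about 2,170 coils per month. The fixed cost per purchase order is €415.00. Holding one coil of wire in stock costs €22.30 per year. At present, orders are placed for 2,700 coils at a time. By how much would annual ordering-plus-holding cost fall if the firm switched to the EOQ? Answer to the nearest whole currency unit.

Annual demand D = 2,170 × 12 = 26,040.
EOQ = √(2DS/H) = √(2 × 26,040 × 415 / 22.3) ≈ 984.48.
Cost at Q* = (D/Q*)S + (Q*/2)H = √(2DSH) ≈ €21,953.91.
Cost at Q = 2,700: (26,040/2,700)×415 + (2,700/2)×22.3 = €4,002.44 + €30,105.00 = €34,107.44.
Excess = €34,107.44 − €21,953.91 = €12,153.53.

Extra cost ≈ €12,154 per year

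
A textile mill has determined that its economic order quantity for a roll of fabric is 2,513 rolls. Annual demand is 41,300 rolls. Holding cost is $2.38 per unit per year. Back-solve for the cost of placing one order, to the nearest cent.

S ≈ $181.96

The basic EOQ model gives Q* = √(2DS/H); rearrange for the unknown.
From Q* = √(2DS/H): S = Q*²H / (2D) = 2,513² × 2.38 / (2 × 41,300) = 181.9625.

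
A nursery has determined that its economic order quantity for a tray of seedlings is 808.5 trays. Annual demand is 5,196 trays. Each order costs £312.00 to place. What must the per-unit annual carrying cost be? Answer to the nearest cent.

H ≈ £4.96

Squaring Q* = √(2DS/H) gives Q*² = 2DS/H.
From Q* = √(2DS/H): H = 2DS / Q*² = 2 × 5,196 × 312 / 808.5² = 4.9601.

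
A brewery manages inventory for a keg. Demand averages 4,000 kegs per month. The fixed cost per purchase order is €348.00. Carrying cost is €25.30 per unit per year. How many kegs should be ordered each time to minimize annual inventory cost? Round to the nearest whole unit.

Q* ≈ 1,149 kegs

Annual demand D = 4,000 × 12 = 48,000.
EOQ = √(2DS / H) = √(2 × 48,000 × 348 / 25.3).
= √(33,408,000 / 25.3) = √1,320,474.3083 ≈ 1149.119.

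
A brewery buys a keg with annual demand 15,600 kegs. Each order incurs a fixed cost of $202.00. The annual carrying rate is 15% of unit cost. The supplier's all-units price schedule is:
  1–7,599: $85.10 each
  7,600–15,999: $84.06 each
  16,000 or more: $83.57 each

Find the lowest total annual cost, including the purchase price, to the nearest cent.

TC* ≈ $1,336,529.40

Holding cost per unit per year at price C is H = 0.15·C.
Candidates are each tier's EOQ (if it falls in that tier) and each price-break quantity.
EOQ at $85.10 = 702.7 (feasible in tier 1): TC = 15,600×$85.10 + (15,600/702.7)×202 + (702.7/2)×0.15×$85.10 = $1,336,529.40.
EOQ at $84.06 = 707.0 < 7600, so use break Q=7600: TC = 15,600×$84.06 + (15,600/7600.0)×202 + (7600.0/2)×0.15×$84.06 = $1,359,664.83.
EOQ at $83.57 = 709.1 < 16000, so use break Q=16000: TC = 15,600×$83.57 + (15,600/16000.0)×202 + (16000.0/2)×0.15×$83.57 = $1,404,172.95.
Lowest total cost among the candidates is at Q = 702.7.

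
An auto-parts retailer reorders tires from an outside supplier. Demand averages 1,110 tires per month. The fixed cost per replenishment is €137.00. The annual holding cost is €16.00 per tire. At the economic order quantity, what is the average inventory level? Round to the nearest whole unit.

Annual demand D = 1,110 × 12 = 13,320.
The optimal lot size = √(2DS/H) = √(2 × 13,320 × 137 / 16) ≈ 477.60.
Average inventory = Q*/2 ≈ 477.60 / 2 = 238.802.

Average inventory ≈ 239 tires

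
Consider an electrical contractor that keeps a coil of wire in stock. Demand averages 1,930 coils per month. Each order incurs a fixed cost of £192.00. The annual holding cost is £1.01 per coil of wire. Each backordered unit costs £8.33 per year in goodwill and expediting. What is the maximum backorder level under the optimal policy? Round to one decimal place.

S* ≈ 339.8 coils

Annual demand D = 1,930 × 12 = 23,160.
With planned backorders, Q* = √(2DS/H) · √((H+B)/B).
√(2DS/H) = √(2 × 23,160 × 192 / 1.01) = 2967.387.
√((H+B)/B) = √((1.01+8.33)/8.33) = 1.0589.
Q* ≈ 3142.137.
S* = Q* · H/(H+B) = 3142.137 × 1.01/9.34 ≈ 339.781.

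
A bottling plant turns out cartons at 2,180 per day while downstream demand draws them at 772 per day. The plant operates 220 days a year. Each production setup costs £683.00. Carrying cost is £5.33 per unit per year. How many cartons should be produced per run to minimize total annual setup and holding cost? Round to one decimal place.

Annual demand D = 772 × 220 = 169,840.
Production build-up factor (1 − d/p) = 1 − 772/2,180 = 0.6459.
Q* = √(2DS / (H(1 − d/p))) = √(2 × 169,840 × 683 / (5.33 × 0.6459)).
= √(232,001,440 / 3.4425) ≈ 8209.348.

Q* ≈ 8,209.3 cartons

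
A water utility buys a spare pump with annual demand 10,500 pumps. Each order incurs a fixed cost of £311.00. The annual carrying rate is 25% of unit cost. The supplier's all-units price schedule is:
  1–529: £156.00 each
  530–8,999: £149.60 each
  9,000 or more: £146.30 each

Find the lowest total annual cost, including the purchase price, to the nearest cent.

TC* ≈ £1,586,872.32

Holding cost per unit per year at price C is H = 0.25·C.
Evaluate total cost at each tier's feasible EOQ or, if the EOQ is below the tier, at the tier's minimum quantity.
EOQ at £156.00 = 409.2 (feasible in tier 1): TC = 10,500×£156.00 + (10,500/409.2)×311 + (409.2/2)×0.25×£156.00 = £1,653,959.61.
EOQ at £149.60 = 417.9 < 530, so use break Q=530: TC = 10,500×£149.60 + (10,500/530.0)×311 + (530.0/2)×0.25×£149.60 = £1,586,872.32.
EOQ at £146.30 = 422.6 < 9000, so use break Q=9000: TC = 10,500×£146.30 + (10,500/9000.0)×311 + (9000.0/2)×0.25×£146.30 = £1,701,100.33.
Lowest total cost among the candidates is at Q = 530.0.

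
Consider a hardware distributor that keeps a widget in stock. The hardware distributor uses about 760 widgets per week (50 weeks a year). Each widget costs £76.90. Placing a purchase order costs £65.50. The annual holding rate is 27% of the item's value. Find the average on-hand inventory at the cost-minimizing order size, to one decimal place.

Average inventory ≈ 244.8 widgets

Annual demand D = 760 × 50 = 38,000.
Holding cost H = 0.27 × £76.90 = £20.7630 per unit per year.
EOQ = √(2DS/H) = √(2 × 38,000 × 65.5 / 20.763) ≈ 489.65.
Average inventory = Q*/2 ≈ 489.65 / 2 = 244.823.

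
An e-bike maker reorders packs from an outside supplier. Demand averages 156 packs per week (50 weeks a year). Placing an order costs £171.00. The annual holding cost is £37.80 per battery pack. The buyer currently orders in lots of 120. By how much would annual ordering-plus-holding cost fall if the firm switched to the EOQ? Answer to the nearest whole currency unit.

Extra cost ≈ £3,341 per year

Annual demand D = 156 × 50 = 7,800.
EOQ = √(2DS/H) = √(2 × 7,800 × 171 / 37.8) ≈ 265.65.
Cost at Q* = (D/Q*)S + (Q*/2)H = √(2DSH) ≈ £10,041.68.
Cost at Q = 120: (7,800/120)×171 + (120/2)×37.8 = £11,115.00 + £2,268.00 = £13,383.00.
Excess = £13,383.00 − £10,041.68 = £3,341.32.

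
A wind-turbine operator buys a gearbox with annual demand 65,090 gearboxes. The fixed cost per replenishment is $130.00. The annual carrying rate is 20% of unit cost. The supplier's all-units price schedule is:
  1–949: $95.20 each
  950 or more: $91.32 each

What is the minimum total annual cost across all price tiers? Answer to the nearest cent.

Holding cost per unit per year at price C is H = 0.20·C.
Evaluate total cost at each tier's feasible EOQ or, if the EOQ is below the tier, at the tier's minimum quantity.
EOQ at $95.20 = 942.8 (feasible in tier 1): TC = 65,090×$95.20 + (65,090/942.8)×130 + (942.8/2)×0.20×$95.20 = $6,214,518.53.
EOQ at $91.32 = 962.6 (feasible in tier 2): TC = 65,090×$91.32 + (65,090/962.6)×130 + (962.6/2)×0.20×$91.32 = $5,961,599.73.
Lowest total cost among the candidates is at Q = 962.6.

TC* ≈ $5,961,599.73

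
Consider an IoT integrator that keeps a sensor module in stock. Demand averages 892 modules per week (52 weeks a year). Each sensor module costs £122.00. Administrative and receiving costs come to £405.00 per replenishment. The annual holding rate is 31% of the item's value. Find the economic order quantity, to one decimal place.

Annual demand D = 892 × 52 = 46,384.
Holding cost H = 0.31 × £122.00 = £37.8200 per unit per year.
EOQ = √(2DS / H) = √(2 × 46,384 × 405 / 37.82).
= √(37,571,040 / 37.82) = √993,417.2396 ≈ 996.703.

Q* ≈ 996.7 modules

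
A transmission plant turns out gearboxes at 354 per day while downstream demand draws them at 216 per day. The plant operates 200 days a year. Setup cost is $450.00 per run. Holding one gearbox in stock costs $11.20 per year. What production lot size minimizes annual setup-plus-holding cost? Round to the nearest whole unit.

Q* ≈ 2,984 gearboxes

Annual demand D = 216 × 200 = 43,200.
Production build-up factor (1 − d/p) = 1 − 216/354 = 0.3898.
Q* = √(2DS / (H(1 − d/p))) = √(2 × 43,200 × 450 / (11.2 × 0.3898)).
= √(38,880,000 / 4.3661) ≈ 2984.119.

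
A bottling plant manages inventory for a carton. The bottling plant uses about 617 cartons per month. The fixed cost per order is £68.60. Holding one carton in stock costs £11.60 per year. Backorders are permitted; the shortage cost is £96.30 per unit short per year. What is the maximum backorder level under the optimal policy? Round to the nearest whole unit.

Annual demand D = 617 × 12 = 7,404.
With planned backorders, Q* = √(2DS/H) · √((H+B)/B).
√(2DS/H) = √(2 × 7,404 × 68.6 / 11.6) = 295.925.
√((H+B)/B) = √((11.6+96.3)/96.3) = 1.0585.
Q* ≈ 313.241.
S* = Q* · H/(H+B) = 313.241 × 11.6/107.9 ≈ 33.676.

S* ≈ 34 cartons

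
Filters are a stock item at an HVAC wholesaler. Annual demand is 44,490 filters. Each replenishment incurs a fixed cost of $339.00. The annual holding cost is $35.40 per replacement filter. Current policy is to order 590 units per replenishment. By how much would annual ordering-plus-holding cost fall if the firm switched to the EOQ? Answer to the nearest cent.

EOQ = √(2DS/H) = √(2 × 44,490 × 339 / 35.4) ≈ 923.09.
Cost at Q* = (D/Q*)S + (Q*/2)H = √(2DSH) ≈ $32,677.41.
Cost at Q = 590: (44,490/590)×339 + (590/2)×35.4 = $25,562.90 + $10,443.00 = $36,005.90.
Excess = $36,005.90 − $32,677.41 = $3,328.48.

Extra cost ≈ $3,328.48 per year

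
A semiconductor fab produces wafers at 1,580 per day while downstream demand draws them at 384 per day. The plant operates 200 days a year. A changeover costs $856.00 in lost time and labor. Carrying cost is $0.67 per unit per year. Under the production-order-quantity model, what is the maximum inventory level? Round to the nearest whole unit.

Annual demand D = 384 × 200 = 76,800.
Production build-up factor (1 − d/p) = 1 − 384/1,580 = 0.7570.
Q* = √(2DS / (H(1 − d/p))) = √(2 × 76,800 × 856 / (0.67 × 0.7570)).
= √(131,481,600 / 0.5072) ≈ 16101.193.
Maximum inventory = Q*(1 − d/p) = 16101.193 × 0.7570 ≈ 12187.991.

I_max ≈ 12,188 wafers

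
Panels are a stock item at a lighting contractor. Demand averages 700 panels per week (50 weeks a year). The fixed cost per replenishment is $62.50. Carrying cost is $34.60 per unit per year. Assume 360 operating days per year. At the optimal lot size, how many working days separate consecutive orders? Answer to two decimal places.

Annual demand D = 700 × 50 = 35,000.
Q* = √(2DS/H) = √(2 × 35,000 × 62.5 / 34.6) ≈ 355.59.
Cycle time = Q*/D × 360 = 355.59 / 35,000 × 360 ≈ 3.658 days.

T ≈ 3.66 days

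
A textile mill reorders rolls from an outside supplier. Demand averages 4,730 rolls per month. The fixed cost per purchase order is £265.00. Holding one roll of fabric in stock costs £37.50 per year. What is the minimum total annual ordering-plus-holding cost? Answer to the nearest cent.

Annual demand D = 4,730 × 12 = 56,760.
The optimal lot size = √(2DS/H) = √(2 × 56,760 × 265 / 37.5) ≈ 895.66.
At Q*, ordering cost (D/Q*)S equals holding cost (Q*/2)H, each = √(DSH/2).
Minimum total = √(2DSH) = √(2 × 56,760 × 265 × 37.5) ≈ 33587.274.

TC* ≈ £33,587.27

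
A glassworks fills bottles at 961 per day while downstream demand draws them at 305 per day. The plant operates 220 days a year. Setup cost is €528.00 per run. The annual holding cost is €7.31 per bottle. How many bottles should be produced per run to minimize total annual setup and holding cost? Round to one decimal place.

Q* ≈ 3,768.3 bottles

Annual demand D = 305 × 220 = 67,100.
Production build-up factor (1 − d/p) = 1 − 305/961 = 0.6826.
Q* = √(2DS / (H(1 − d/p))) = √(2 × 67,100 × 528 / (7.31 × 0.6826)).
= √(70,857,600 / 4.99) ≈ 3768.290.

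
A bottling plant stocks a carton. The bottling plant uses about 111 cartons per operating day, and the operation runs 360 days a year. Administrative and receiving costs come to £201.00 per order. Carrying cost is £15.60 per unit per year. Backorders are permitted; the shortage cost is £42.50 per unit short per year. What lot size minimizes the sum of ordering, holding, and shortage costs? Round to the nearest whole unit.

Annual demand D = 111 × 360 = 39,960.
With planned backorders, Q* = √(2DS/H) · √((H+B)/B).
√(2DS/H) = √(2 × 39,960 × 201 / 15.6) = 1014.760.
√((H+B)/B) = √((15.6+42.5)/42.5) = 1.1692.
Q* ≈ 1186.471.

Q* ≈ 1,186 cartons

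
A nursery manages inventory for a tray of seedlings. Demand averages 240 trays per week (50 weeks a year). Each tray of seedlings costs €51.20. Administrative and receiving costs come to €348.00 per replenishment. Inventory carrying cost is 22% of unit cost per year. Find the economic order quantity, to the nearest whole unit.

Annual demand D = 240 × 50 = 12,000.
Holding cost H = 0.22 × €51.20 = €11.2640 per unit per year.
EOQ = √(2DS / H) = √(2 × 12,000 × 348 / 11.264).
= √(8,352,000 / 11.264) = √741,477.2727 ≈ 861.091.

Q* ≈ 861 trays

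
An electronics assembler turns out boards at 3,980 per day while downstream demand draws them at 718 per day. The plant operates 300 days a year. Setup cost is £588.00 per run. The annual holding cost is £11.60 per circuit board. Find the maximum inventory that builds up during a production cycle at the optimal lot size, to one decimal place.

I_max ≈ 4,230.6 boards

Annual demand D = 718 × 300 = 215,400.
Production build-up factor (1 − d/p) = 1 − 718/3,980 = 0.8196.
Q* = √(2DS / (H(1 − d/p))) = √(2 × 215,400 × 588 / (11.6 × 0.8196)).
= √(253,310,400 / 9.5073) ≈ 5161.751.
Maximum inventory = Q*(1 − d/p) = 5161.751 × 0.8196 ≈ 4230.561.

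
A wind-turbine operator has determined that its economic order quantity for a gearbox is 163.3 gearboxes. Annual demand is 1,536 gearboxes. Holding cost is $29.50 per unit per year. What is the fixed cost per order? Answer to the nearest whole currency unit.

Squaring Q* = √(2DS/H) gives Q*² = 2DS/H.
From Q* = √(2DS/H): S = Q*²H / (2D) = 163.3² × 29.5 / (2 × 1,536) = 256.0785.

S ≈ $256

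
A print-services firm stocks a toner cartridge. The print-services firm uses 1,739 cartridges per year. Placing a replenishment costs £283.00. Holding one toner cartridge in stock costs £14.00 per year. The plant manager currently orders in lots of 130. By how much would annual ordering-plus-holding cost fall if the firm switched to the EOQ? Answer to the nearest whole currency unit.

Extra cost ≈ £984 per year

EOQ = √(2DS/H) = √(2 × 1,739 × 283 / 14) ≈ 265.15.
Cost at Q* = (D/Q*)S + (Q*/2)H = √(2DSH) ≈ £3,712.12.
Cost at Q = 130: (1,739/130)×283 + (130/2)×14 = £3,785.67 + £910.00 = £4,695.67.
Excess = £4,695.67 − £3,712.12 = £983.55.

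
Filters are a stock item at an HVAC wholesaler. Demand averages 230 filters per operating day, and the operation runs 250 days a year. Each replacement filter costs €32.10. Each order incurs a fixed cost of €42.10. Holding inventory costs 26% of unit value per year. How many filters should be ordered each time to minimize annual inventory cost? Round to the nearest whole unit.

Q* ≈ 762 filters

Annual demand D = 230 × 250 = 57,500.
Holding cost H = 0.26 × €32.10 = €8.3460 per unit per year.
EOQ = √(2DS / H) = √(2 × 57,500 × 42.1 / 8.346).
= √(4,841,500 / 8.346) = √580,098.2507 ≈ 761.642.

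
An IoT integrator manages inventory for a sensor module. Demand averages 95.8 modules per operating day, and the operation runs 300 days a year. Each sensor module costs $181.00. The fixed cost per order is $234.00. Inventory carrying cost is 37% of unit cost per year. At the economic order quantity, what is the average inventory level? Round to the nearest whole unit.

Annual demand D = 95.8 × 300 = 28,740.
Holding cost H = 0.37 × $181.00 = $66.9700 per unit per year.
EOQ = √(2DS/H) = √(2 × 28,740 × 234 / 66.97) ≈ 448.15.
Average inventory = Q*/2 ≈ 448.15 / 2 = 224.076.

Average inventory ≈ 224 modules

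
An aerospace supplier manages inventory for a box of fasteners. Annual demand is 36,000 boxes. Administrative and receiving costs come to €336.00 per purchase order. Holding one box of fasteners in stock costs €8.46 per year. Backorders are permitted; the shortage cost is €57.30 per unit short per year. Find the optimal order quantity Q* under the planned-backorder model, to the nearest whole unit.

Q* ≈ 1,812 boxes

With planned backorders, Q* = √(2DS/H) · √((H+B)/B).
√(2DS/H) = √(2 × 36,000 × 336 / 8.46) = 1691.028.
√((H+B)/B) = √((8.46+57.3)/57.3) = 1.0713.
Q* ≈ 1811.567.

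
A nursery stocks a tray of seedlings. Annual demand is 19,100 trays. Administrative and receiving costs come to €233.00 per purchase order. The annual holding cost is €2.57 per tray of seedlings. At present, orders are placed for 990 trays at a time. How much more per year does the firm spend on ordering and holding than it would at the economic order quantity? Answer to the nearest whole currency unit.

EOQ = √(2DS/H) = √(2 × 19,100 × 233 / 2.57) ≈ 1860.99.
Cost at Q* = (D/Q*)S + (Q*/2)H = √(2DSH) ≈ €4,782.73.
Cost at Q = 990: (19,100/990)×233 + (990/2)×2.57 = €4,495.25 + €1,272.15 = €5,767.40.
Excess = €5,767.40 − €4,782.73 = €984.67.

Extra cost ≈ €985 per year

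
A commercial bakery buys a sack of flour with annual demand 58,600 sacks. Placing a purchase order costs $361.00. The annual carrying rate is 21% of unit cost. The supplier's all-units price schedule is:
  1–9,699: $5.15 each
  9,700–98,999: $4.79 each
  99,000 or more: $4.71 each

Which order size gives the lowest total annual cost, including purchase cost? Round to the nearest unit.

Q* ≈ 9,700 sacks

Holding cost per unit per year at price C is H = 0.21·C.
Candidates are each tier's EOQ (if it falls in that tier) and each price-break quantity.
EOQ at $5.15 = 6254.7 (feasible in tier 1): TC = 58,600×$5.15 + (58,600/6254.7)×361 + (6254.7/2)×0.21×$5.15 = $308,554.42.
EOQ at $4.79 = 6485.4 < 9700, so use break Q=9700: TC = 58,600×$4.79 + (58,600/9700.0)×361 + (9700.0/2)×0.21×$4.79 = $287,753.50.
EOQ at $4.71 = 6540.3 < 99000, so use break Q=99000: TC = 58,600×$4.71 + (58,600/99000.0)×361 + (99000.0/2)×0.21×$4.71 = $325,180.13.
Lowest total cost is $287,753.50 at Q = 9700.0.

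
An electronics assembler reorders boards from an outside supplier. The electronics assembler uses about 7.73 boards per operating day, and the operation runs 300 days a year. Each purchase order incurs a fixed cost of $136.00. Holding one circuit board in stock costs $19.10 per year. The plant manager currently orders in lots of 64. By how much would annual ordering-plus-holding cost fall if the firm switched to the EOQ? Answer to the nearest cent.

Extra cost ≈ $2,068.10 per year

Annual demand D = 7.73 × 300 = 2,319.
EOQ = √(2DS/H) = √(2 × 2,319 × 136 / 19.1) ≈ 181.73.
Cost at Q* = (D/Q*)S + (Q*/2)H = √(2DSH) ≈ $3,470.98.
Cost at Q = 64: (2,319/64)×136 + (64/2)×19.1 = $4,927.88 + $611.20 = $5,539.07.
Excess = $5,539.07 − $3,470.98 = $2,068.10.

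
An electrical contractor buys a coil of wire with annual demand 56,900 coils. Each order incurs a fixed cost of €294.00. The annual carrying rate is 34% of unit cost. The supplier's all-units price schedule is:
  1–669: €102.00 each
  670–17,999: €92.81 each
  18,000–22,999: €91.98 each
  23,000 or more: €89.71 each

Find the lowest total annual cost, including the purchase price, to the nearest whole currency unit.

TC* ≈ €5,313,381

Holding cost per unit per year at price C is H = 0.34·C.
Evaluate total cost at each tier's feasible EOQ or, if the EOQ is below the tier, at the tier's minimum quantity.
Tier 1 (€102.00): EOQ = 982.2 exceeds tier's upper bound 669, so this tier is dominated.
EOQ at €92.81 = 1029.7 (feasible in tier 2): TC = 56,900×€92.81 + (56,900/1029.7)×294 + (1029.7/2)×0.34×€92.81 = €5,313,381.39.
EOQ at €91.98 = 1034.3 < 18000, so use break Q=18000: TC = 56,900×€91.98 + (56,900/18000.0)×294 + (18000.0/2)×0.34×€91.98 = €5,516,050.17.
EOQ at €89.71 = 1047.3 < 23000, so use break Q=23000: TC = 56,900×€89.71 + (56,900/23000.0)×294 + (23000.0/2)×0.34×€89.71 = €5,455,992.43.
Lowest total cost among the candidates is at Q = 1029.7.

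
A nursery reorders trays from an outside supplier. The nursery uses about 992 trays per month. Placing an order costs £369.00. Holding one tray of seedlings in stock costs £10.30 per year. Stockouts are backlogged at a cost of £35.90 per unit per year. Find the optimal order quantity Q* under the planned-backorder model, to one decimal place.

Annual demand D = 992 × 12 = 11,904.
With planned backorders, Q* = √(2DS/H) · √((H+B)/B).
√(2DS/H) = √(2 × 11,904 × 369 / 10.3) = 923.541.
√((H+B)/B) = √((10.3+35.9)/35.9) = 1.1344.
Q* ≈ 1047.683.

Q* ≈ 1,047.7 trays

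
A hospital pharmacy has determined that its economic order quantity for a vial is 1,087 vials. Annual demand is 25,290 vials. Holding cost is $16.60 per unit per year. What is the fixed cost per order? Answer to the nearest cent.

Squaring Q* = √(2DS/H) gives Q*² = 2DS/H.
From Q* = √(2DS/H): S = Q*²H / (2D) = 1,087² × 16.6 / (2 × 25,290) = 387.7826.

S ≈ $387.78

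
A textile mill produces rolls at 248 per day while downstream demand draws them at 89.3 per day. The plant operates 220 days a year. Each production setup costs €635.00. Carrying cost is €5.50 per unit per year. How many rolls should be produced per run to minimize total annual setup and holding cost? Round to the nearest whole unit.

Q* ≈ 2,663 rolls

Annual demand D = 89.3 × 220 = 19,646.
Production build-up factor (1 − d/p) = 1 − 89.3/248 = 0.6399.
Q* = √(2DS / (H(1 − d/p))) = √(2 × 19,646 × 635 / (5.5 × 0.6399)).
= √(24,950,420 / 3.5196) ≈ 2662.533.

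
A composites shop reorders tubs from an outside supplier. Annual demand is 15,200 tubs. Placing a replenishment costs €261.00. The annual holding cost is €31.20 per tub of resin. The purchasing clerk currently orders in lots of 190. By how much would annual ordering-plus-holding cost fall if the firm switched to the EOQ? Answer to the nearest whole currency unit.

EOQ = √(2DS/H) = √(2 × 15,200 × 261 / 31.2) ≈ 504.29.
Cost at Q* = (D/Q*)S + (Q*/2)H = √(2DSH) ≈ €15,733.83.
Cost at Q = 190: (15,200/190)×261 + (190/2)×31.2 = €20,880.00 + €2,964.00 = €23,844.00.
Excess = €23,844.00 − €15,733.83 = €8,110.17.

Extra cost ≈ €8,110 per year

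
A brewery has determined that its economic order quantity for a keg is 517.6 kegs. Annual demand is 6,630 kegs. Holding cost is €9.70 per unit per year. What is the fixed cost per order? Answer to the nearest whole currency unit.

S ≈ €196

The basic EOQ model gives Q* = √(2DS/H); rearrange for the unknown.
From Q* = √(2DS/H): S = Q*²H / (2D) = 517.6² × 9.7 / (2 × 6,630) = 195.9823.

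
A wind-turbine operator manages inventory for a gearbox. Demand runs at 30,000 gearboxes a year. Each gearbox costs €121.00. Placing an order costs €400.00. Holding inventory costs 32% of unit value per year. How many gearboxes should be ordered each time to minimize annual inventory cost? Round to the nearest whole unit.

Holding cost H = 0.32 × €121.00 = €38.7200 per unit per year.
EOQ = √(2DS / H) = √(2 × 30,000 × 400 / 38.72).
= √(24,000,000 / 38.72) = √619,834.7107 ≈ 787.296.

Q* ≈ 787 gearboxes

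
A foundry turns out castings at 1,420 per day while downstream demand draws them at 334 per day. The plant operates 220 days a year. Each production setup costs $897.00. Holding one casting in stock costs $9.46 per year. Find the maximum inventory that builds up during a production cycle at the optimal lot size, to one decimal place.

I_max ≈ 3,264.5 castings

Annual demand D = 334 × 220 = 73,480.
Production build-up factor (1 − d/p) = 1 − 334/1,420 = 0.7648.
Q* = √(2DS / (H(1 − d/p))) = √(2 × 73,480 × 897 / (9.46 × 0.7648)).
= √(131,823,120 / 7.2349) ≈ 4268.541.
Maximum inventory = Q*(1 − d/p) = 4268.541 × 0.7648 ≈ 3264.532.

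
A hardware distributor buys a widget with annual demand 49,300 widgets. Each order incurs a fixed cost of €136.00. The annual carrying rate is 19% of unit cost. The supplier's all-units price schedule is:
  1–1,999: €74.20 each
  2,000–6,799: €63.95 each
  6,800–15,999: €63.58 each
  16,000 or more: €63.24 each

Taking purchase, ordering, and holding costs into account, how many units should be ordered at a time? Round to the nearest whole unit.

Holding cost per unit per year at price C is H = 0.19·C.
For each price level, check whether its EOQ is feasible; otherwise the best quantity at that price is the breakpoint.
EOQ at €74.20 = 975.3 (feasible in tier 1): TC = 49,300×€74.20 + (49,300/975.3)×136 + (975.3/2)×0.19×€74.20 = €3,671,809.49.
EOQ at €63.95 = 1050.5 < 2000, so use break Q=2000: TC = 49,300×€63.95 + (49,300/2000.0)×136 + (2000.0/2)×0.19×€63.95 = €3,168,237.90.
EOQ at €63.58 = 1053.6 < 6800, so use break Q=6800: TC = 49,300×€63.58 + (49,300/6800.0)×136 + (6800.0/2)×0.19×€63.58 = €3,176,552.68.
EOQ at €63.24 = 1056.4 < 16000, so use break Q=16000: TC = 49,300×€63.24 + (49,300/16000.0)×136 + (16000.0/2)×0.19×€63.24 = €3,214,275.85.
Lowest total cost is €3,168,237.90 at Q = 2000.0.

Q* ≈ 2,000 widgets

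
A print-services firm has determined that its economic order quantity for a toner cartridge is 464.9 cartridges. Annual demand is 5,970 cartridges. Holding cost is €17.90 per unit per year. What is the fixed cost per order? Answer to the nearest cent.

S ≈ €324.02

Squaring Q* = √(2DS/H) gives Q*² = 2DS/H.
From Q* = √(2DS/H): S = Q*²H / (2D) = 464.9² × 17.9 / (2 × 5,970) = 324.0170.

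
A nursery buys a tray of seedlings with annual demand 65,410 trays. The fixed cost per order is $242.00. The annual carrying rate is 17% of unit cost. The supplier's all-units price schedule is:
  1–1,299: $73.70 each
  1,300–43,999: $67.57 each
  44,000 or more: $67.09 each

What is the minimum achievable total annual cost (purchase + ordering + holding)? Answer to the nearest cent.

Holding cost per unit per year at price C is H = 0.17·C.
Evaluate total cost at each tier's feasible EOQ or, if the EOQ is below the tier, at the tier's minimum quantity.
Tier 1 ($73.70): EOQ = 1589.6 exceeds tier's upper bound 1299, so this tier is dominated.
EOQ at $67.57 = 1660.1 (feasible in tier 2): TC = 65,410×$67.57 + (65,410/1660.1)×242 + (1660.1/2)×0.17×$67.57 = $4,438,823.50.
EOQ at $67.09 = 1666.1 < 44000, so use break Q=44000: TC = 65,410×$67.09 + (65,410/44000.0)×242 + (44000.0/2)×0.17×$67.09 = $4,639,633.25.
Lowest total cost among the candidates is at Q = 1660.1.

TC* ≈ $4,438,823.50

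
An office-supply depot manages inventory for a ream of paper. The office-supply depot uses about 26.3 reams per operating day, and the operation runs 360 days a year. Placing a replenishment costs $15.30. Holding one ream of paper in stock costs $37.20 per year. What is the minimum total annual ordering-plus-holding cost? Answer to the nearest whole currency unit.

Annual demand D = 26.3 × 360 = 9,468.
Q* = √(2DS/H) = √(2 × 9,468 × 15.3 / 37.2) ≈ 88.25.
At Q*, ordering cost (D/Q*)S equals holding cost (Q*/2)H, each = √(DSH/2).
Minimum total = √(2DSH) = √(2 × 9,468 × 15.3 × 37.2) ≈ 3282.928.

TC* ≈ $3,283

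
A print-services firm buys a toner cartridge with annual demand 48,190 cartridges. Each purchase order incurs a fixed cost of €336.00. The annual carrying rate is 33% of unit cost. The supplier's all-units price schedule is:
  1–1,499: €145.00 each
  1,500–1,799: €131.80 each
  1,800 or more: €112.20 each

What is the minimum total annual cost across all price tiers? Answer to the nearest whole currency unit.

TC* ≈ €5,449,237

Holding cost per unit per year at price C is H = 0.33·C.
Evaluate total cost at each tier's feasible EOQ or, if the EOQ is below the tier, at the tier's minimum quantity.
EOQ at €145.00 = 822.7 (feasible in tier 1): TC = 48,190×€145.00 + (48,190/822.7)×336 + (822.7/2)×0.33×€145.00 = €7,026,914.44.
EOQ at €131.80 = 862.9 < 1500, so use break Q=1500: TC = 48,190×€131.80 + (48,190/1500.0)×336 + (1500.0/2)×0.33×€131.80 = €6,394,857.06.
EOQ at €112.20 = 935.2 < 1800, so use break Q=1800: TC = 48,190×€112.20 + (48,190/1800.0)×336 + (1800.0/2)×0.33×€112.20 = €5,449,236.87.
Lowest total cost among the candidates is at Q = 1800.0.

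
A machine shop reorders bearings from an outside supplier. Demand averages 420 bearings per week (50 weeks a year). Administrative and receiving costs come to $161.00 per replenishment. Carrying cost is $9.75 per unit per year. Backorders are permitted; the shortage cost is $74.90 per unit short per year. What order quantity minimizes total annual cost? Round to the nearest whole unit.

Annual demand D = 420 × 50 = 21,000.
With planned backorders, Q* = √(2DS/H) · √((H+B)/B).
√(2DS/H) = √(2 × 21,000 × 161 / 9.75) = 832.790.
√((H+B)/B) = √((9.75+74.9)/74.9) = 1.0631.
Q* ≈ 885.335.

Q* ≈ 885 bearings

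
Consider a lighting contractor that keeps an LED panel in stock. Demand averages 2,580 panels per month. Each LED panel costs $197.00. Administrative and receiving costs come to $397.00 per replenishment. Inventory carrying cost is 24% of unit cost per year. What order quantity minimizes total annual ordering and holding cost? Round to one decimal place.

Annual demand D = 2,580 × 12 = 30,960.
Holding cost H = 0.24 × $197.00 = $47.2800 per unit per year.
EOQ = √(2DS / H) = √(2 × 30,960 × 397 / 47.28).
= √(24,582,240 / 47.28) = √519,928.934 ≈ 721.061.

Q* ≈ 721.1 panels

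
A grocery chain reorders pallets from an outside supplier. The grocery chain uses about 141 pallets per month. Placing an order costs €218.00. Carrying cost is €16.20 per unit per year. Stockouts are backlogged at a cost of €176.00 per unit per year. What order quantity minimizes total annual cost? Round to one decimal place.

Annual demand D = 141 × 12 = 1,692.
With planned backorders, Q* = √(2DS/H) · √((H+B)/B).
√(2DS/H) = √(2 × 1,692 × 218 / 16.2) = 213.396.
√((H+B)/B) = √((16.2+176)/176) = 1.0450.
Q* ≈ 223.001.

Q* ≈ 223.0 pallets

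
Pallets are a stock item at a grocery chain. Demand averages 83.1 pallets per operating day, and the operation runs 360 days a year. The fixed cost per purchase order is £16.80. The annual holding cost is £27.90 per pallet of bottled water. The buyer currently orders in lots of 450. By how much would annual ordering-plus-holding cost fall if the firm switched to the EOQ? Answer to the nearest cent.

Annual demand D = 83.1 × 360 = 29,916.
EOQ = √(2DS/H) = √(2 × 29,916 × 16.8 / 27.9) ≈ 189.81.
Cost at Q* = (D/Q*)S + (Q*/2)H = √(2DSH) ≈ £5,295.70.
Cost at Q = 450: (29,916/450)×16.8 + (450/2)×27.9 = £1,116.86 + £6,277.50 = £7,394.36.
Excess = £7,394.36 − £5,295.70 = £2,098.66.

Extra cost ≈ £2,098.66 per year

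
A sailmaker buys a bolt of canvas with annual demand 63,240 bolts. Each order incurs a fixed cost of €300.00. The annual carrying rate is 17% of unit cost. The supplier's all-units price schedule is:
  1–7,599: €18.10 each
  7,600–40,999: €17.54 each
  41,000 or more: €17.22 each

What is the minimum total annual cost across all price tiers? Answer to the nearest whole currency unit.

Holding cost per unit per year at price C is H = 0.17·C.
Evaluate total cost at each tier's feasible EOQ or, if the EOQ is below the tier, at the tier's minimum quantity.
EOQ at €18.10 = 3511.6 (feasible in tier 1): TC = 63,240×€18.10 + (63,240/3511.6)×300 + (3511.6/2)×0.17×€18.10 = €1,155,449.26.
EOQ at €17.54 = 3567.2 < 7600, so use break Q=7600: TC = 63,240×€17.54 + (63,240/7600.0)×300 + (7600.0/2)×0.17×€17.54 = €1,123,056.76.
EOQ at €17.22 = 3600.2 < 41000, so use break Q=41000: TC = 63,240×€17.22 + (63,240/41000.0)×300 + (41000.0/2)×0.17×€17.22 = €1,149,467.23.
Lowest total cost among the candidates is at Q = 7600.0.

TC* ≈ €1,123,057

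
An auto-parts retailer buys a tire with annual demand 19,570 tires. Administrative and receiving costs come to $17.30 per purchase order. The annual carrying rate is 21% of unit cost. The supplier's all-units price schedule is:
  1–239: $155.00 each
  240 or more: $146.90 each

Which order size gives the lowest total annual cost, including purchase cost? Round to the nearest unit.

Holding cost per unit per year at price C is H = 0.21·C.
For each price level, check whether its EOQ is feasible; otherwise the best quantity at that price is the breakpoint.
EOQ at $155.00 = 144.2 (feasible in tier 1): TC = 19,570×$155.00 + (19,570/144.2)×17.3 + (144.2/2)×0.21×$155.00 = $3,038,044.71.
EOQ at $146.90 = 148.2 < 240, so use break Q=240: TC = 19,570×$146.90 + (19,570/240.0)×17.3 + (240.0/2)×0.21×$146.90 = $2,879,945.55.
Lowest total cost is $2,879,945.55 at Q = 240.0.

Q* ≈ 240 tires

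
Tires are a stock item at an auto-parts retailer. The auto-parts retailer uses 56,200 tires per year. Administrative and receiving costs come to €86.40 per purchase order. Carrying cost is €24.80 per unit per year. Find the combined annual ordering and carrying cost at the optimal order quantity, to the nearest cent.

TC* ≈ €15,519.08

Q* = √(2DS/H) = √(2 × 56,200 × 86.4 / 24.8) ≈ 625.77.
At the optimum the two cost components are equal, so total cost = 2·(Q*/2)H = Q*·H.
Minimum total = √(2DSH) = √(2 × 56,200 × 86.4 × 24.8) ≈ 15519.076.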